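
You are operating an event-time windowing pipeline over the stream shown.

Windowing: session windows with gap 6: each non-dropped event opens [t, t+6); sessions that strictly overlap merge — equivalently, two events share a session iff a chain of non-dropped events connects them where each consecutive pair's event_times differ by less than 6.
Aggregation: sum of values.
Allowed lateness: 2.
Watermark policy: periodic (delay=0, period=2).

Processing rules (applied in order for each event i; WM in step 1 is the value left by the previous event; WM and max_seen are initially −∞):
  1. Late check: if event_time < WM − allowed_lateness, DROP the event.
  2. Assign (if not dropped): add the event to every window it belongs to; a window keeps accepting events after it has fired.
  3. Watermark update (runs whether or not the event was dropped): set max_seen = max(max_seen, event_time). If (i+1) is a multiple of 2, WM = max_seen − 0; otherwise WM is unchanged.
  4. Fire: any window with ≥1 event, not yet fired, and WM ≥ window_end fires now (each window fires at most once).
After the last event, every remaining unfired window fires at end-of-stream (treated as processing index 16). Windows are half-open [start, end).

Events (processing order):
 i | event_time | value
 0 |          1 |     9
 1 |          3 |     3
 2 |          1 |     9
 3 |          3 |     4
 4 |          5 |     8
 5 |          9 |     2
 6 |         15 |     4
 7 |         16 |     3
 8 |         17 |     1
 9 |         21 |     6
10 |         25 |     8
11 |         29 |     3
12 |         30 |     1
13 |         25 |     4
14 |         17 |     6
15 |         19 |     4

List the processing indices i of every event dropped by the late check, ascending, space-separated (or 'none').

i=0 t=1 v=9: → [1,7); WM=−∞
i=1 t=3 v=3: → [1,9); WM=3
i=2 t=1 v=9: → [1,9); WM=3
i=3 t=3 v=4: → [1,9); WM=3
i=4 t=5 v=8: → [1,11); WM=3
i=5 t=9 v=2: → [1,15); WM=9
i=6 t=15 v=4: → [15,21); WM=9
i=7 t=16 v=3: → [15,22); WM=16
i=8 t=17 v=1: → [15,23); WM=16
i=9 t=21 v=6: → [15,27); WM=21
i=10 t=25 v=8: → [15,31); WM=21
i=11 t=29 v=3: → [15,35); WM=29
i=12 t=30 v=1: → [15,36); WM=29
i=13 t=25 v=4: DROP (t<29-2); WM=30
i=14 t=17 v=6: DROP (t<30-2); WM=30
i=15 t=19 v=4: DROP (t<30-2); WM=30

13 14 15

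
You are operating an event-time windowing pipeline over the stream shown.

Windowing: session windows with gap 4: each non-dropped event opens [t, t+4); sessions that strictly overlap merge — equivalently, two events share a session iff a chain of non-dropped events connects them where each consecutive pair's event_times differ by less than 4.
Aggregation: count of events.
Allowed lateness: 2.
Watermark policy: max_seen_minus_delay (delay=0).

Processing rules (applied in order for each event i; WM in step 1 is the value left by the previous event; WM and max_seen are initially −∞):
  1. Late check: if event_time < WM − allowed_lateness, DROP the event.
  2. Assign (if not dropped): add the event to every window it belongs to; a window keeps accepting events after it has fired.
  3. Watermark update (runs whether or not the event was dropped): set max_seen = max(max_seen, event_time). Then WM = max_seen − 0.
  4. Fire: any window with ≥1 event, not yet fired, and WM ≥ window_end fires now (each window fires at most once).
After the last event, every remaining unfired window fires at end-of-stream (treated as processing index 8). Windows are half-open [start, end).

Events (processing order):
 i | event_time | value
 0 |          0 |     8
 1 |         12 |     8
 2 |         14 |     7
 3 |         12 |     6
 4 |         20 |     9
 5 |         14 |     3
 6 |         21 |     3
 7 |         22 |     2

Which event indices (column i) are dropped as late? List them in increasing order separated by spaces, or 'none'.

5

i=0 t=0 v=8: → [0,4); WM=0
i=1 t=12 v=8: → [12,16); WM=12
i=2 t=14 v=7: → [12,18); WM=14
i=3 t=12 v=6: → [12,18); WM=14
i=4 t=20 v=9: → [20,24); WM=20
i=5 t=14 v=3: DROP (t<20-2); WM=20
i=6 t=21 v=3: → [20,25); WM=21
i=7 t=22 v=2: → [20,26); WM=22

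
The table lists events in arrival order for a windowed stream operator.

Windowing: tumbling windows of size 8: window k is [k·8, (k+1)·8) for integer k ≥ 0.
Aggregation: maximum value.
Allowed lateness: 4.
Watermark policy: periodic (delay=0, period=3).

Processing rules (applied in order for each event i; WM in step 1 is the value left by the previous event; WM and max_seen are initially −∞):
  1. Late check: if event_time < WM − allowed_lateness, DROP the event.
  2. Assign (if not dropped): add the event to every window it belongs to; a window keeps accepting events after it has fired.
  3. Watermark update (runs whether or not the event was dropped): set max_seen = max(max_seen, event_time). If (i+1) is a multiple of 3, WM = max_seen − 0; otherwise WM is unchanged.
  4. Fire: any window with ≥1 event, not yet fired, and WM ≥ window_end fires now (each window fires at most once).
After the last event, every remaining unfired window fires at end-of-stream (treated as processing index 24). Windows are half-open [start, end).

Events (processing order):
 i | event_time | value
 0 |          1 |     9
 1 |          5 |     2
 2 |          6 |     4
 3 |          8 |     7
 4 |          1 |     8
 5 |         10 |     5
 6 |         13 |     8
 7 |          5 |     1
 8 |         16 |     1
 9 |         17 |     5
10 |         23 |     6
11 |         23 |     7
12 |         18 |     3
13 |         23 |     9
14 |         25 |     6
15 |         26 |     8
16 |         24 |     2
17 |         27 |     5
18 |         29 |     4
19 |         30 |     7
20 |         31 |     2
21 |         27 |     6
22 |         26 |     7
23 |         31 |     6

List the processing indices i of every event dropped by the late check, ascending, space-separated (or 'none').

i=0 t=1 v=9: → [0,8); WM=−∞
i=1 t=5 v=2: → [0,8); WM=−∞
i=2 t=6 v=4: → [0,8); WM=6
i=3 t=8 v=7: → [8,16); WM=6
i=4 t=1 v=8: DROP (t<6-4); WM=6
i=5 t=10 v=5: → [8,16); WM=10; [0,8) fires=9
i=6 t=13 v=8: → [8,16); WM=10
i=7 t=5 v=1: DROP (t<10-4); WM=10
i=8 t=16 v=1: → [16,24); WM=16; [8,16) fires=8
i=9 t=17 v=5: → [16,24); WM=16
i=10 t=23 v=6: → [16,24); WM=16
i=11 t=23 v=7: → [16,24); WM=23
i=12 t=18 v=3: DROP (t<23-4); WM=23
i=13 t=23 v=9: → [16,24); WM=23
i=14 t=25 v=6: → [24,32); WM=25; [16,24) fires=9
i=15 t=26 v=8: → [24,32); WM=25
i=16 t=24 v=2: → [24,32); WM=25
i=17 t=27 v=5: → [24,32); WM=27
i=18 t=29 v=4: → [24,32); WM=27
i=19 t=30 v=7: → [24,32); WM=27
i=20 t=31 v=2: → [24,32); WM=31
i=21 t=27 v=6: → [24,32); WM=31
i=22 t=26 v=7: DROP (t<31-4); WM=31
i=23 t=31 v=6: → [24,32); WM=31

4 7 12 22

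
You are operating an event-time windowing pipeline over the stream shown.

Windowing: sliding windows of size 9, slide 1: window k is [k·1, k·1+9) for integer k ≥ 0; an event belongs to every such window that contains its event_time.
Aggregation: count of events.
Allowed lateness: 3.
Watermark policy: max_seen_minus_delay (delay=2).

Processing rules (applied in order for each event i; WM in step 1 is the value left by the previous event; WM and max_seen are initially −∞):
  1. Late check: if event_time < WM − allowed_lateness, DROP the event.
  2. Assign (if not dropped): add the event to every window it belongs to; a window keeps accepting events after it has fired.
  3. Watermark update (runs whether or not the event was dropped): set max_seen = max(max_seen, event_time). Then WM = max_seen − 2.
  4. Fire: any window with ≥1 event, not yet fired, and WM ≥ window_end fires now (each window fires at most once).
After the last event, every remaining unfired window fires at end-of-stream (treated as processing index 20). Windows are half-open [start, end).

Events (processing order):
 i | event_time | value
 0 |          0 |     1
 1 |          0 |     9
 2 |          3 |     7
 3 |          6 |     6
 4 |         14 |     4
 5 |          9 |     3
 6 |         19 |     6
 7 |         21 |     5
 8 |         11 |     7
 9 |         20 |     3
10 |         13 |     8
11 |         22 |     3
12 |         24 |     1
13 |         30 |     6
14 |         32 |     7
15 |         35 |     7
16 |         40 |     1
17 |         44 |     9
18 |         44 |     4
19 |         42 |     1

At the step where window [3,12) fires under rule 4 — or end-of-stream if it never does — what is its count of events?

2

i=0 t=0 v=1: → [0,9); WM=-2
i=1 t=0 v=9: → [0,9); WM=-2
i=2 t=3 v=7: → [3,12),[2,11),[1,10),[0,9); WM=1
i=3 t=6 v=6: → [6,15),[5,14),[4,13),[3,12),[2,11),[1,10),[0,9); WM=4
i=4 t=14 v=4: → [14,23),[13,22),[12,21),[11,20),[10,19),[9,18),[8,17),[7,16),[6,15); WM=12; [0,9) fires=4 [1,10) fires=2 [2,11) fires=2 [3,12) fires=2
i=5 t=9 v=3: → [9,18),[8,17),[7,16),[6,15),[5,14),[4,13),[3,12),[2,11),[1,10); WM=12
i=6 t=19 v=6: → [19,28),[18,27),[17,26),[16,25),[15,24),[14,23),[13,22),[12,21),[11,20); WM=17; [4,13) fires=2 [5,14) fires=2 [6,15) fires=3 [7,16) fires=2 [8,17) fires=2
i=7 t=21 v=5: → [21,30),[20,29),[19,28),[18,27),[17,26),[16,25),[15,24),[14,23),[13,22); WM=19; [9,18) fires=2 [10,19) fires=1
i=8 t=11 v=7: DROP (t<19-3); WM=19
i=9 t=20 v=3: → [20,29),[19,28),[18,27),[17,26),[16,25),[15,24),[14,23),[13,22),[12,21); WM=19
i=10 t=13 v=8: DROP (t<19-3); WM=19
i=11 t=22 v=3: → [22,31),[21,30),[20,29),[19,28),[18,27),[17,26),[16,25),[15,24),[14,23); WM=20; [11,20) fires=2
i=12 t=24 v=1: → [24,33),[23,32),[22,31),[21,30),[20,29),[19,28),[18,27),[17,26),[16,25); WM=22; [12,21) fires=3 [13,22) fires=4
i=13 t=30 v=6: → [30,39),[29,38),[28,37),[27,36),[26,35),[25,34),[24,33),[23,32),[22,31); WM=28; [14,23) fires=5 [15,24) fires=4 [16,25) fires=5 [17,26) fires=5 [18,27) fires=5 [19,28) fires=5
i=14 t=32 v=7: → [32,41),[31,40),[30,39),[29,38),[28,37),[27,36),[26,35),[25,34),[24,33); WM=30; [20,29) fires=4 [21,30) fires=3
i=15 t=35 v=7: → [35,44),[34,43),[33,42),[32,41),[31,40),[30,39),[29,38),[28,37),[27,36); WM=33; [22,31) fires=3 [23,32) fires=2 [24,33) fires=3
i=16 t=40 v=1: → [40,49),[39,48),[38,47),[37,46),[36,45),[35,44),[34,43),[33,42),[32,41); WM=38; [25,34) fires=2 [26,35) fires=2 [27,36) fires=3 [28,37) fires=3 [29,38) fires=3
i=17 t=44 v=9: → [44,53),[43,52),[42,51),[41,50),[40,49),[39,48),[38,47),[37,46),[36,45); WM=42; [30,39) fires=3 [31,40) fires=2 [32,41) fires=3 [33,42) fires=2
i=18 t=44 v=4: → [44,53),[43,52),[42,51),[41,50),[40,49),[39,48),[38,47),[37,46),[36,45); WM=42
i=19 t=42 v=1: → [42,51),[41,50),[40,49),[39,48),[38,47),[37,46),[36,45),[35,44),[34,43); WM=42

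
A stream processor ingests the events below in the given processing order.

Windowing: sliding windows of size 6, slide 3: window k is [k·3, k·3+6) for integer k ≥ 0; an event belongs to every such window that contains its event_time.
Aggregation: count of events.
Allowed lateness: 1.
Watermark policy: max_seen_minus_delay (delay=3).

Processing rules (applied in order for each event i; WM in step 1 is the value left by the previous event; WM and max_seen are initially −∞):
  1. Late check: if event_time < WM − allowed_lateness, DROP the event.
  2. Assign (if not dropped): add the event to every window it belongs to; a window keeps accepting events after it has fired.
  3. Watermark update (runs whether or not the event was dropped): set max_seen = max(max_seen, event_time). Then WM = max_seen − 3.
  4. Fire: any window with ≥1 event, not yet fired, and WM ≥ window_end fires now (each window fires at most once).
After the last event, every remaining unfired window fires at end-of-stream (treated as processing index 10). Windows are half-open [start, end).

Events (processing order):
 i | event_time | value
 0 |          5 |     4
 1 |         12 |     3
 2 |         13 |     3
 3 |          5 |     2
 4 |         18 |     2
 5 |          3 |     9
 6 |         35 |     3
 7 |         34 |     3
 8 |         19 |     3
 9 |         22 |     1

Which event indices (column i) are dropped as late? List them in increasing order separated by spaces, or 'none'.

3 5 8 9

i=0 t=5 v=4: → [3,9),[0,6); WM=2
i=1 t=12 v=3: → [12,18),[9,15); WM=9; [0,6) fires=1 [3,9) fires=1
i=2 t=13 v=3: → [12,18),[9,15); WM=10
i=3 t=5 v=2: DROP (t<10-1); WM=10
i=4 t=18 v=2: → [18,24),[15,21); WM=15; [9,15) fires=2
i=5 t=3 v=9: DROP (t<15-1); WM=15
i=6 t=35 v=3: → [33,39),[30,36); WM=32; [12,18) fires=2 [15,21) fires=1 [18,24) fires=1
i=7 t=34 v=3: → [33,39),[30,36); WM=32
i=8 t=19 v=3: DROP (t<32-1); WM=32
i=9 t=22 v=1: DROP (t<32-1); WM=32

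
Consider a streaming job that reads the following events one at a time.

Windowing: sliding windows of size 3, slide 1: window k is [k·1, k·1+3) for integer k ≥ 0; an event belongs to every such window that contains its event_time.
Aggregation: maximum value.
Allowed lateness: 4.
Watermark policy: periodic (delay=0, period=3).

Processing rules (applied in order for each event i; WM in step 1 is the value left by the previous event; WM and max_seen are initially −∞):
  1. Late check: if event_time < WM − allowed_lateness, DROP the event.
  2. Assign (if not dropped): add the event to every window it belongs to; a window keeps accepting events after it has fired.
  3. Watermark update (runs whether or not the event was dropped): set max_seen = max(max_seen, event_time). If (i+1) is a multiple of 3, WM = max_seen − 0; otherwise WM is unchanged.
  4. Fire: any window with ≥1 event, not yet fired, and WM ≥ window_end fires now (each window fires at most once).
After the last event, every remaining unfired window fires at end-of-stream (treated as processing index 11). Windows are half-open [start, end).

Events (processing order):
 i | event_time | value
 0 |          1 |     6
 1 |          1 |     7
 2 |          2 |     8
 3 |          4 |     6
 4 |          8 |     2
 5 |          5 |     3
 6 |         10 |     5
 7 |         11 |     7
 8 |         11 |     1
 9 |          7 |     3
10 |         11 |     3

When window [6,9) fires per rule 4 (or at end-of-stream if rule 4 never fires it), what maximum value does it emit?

i=0 t=1 v=6: → [1,4),[0,3); WM=−∞
i=1 t=1 v=7: → [1,4),[0,3); WM=−∞
i=2 t=2 v=8: → [2,5),[1,4),[0,3); WM=2
i=3 t=4 v=6: → [4,7),[3,6),[2,5); WM=2
i=4 t=8 v=2: → [8,11),[7,10),[6,9); WM=2
i=5 t=5 v=3: → [5,8),[4,7),[3,6); WM=8; [0,3) fires=8 [1,4) fires=8 [2,5) fires=8 [3,6) fires=6 [4,7) fires=6 [5,8) fires=3
i=6 t=10 v=5: → [10,13),[9,12),[8,11); WM=8
i=7 t=11 v=7: → [11,14),[10,13),[9,12); WM=8
i=8 t=11 v=1: → [11,14),[10,13),[9,12); WM=11; [6,9) fires=2 [7,10) fires=2 [8,11) fires=5
i=9 t=7 v=3: → [7,10),[6,9),[5,8); WM=11
i=10 t=11 v=3: → [11,14),[10,13),[9,12); WM=11

2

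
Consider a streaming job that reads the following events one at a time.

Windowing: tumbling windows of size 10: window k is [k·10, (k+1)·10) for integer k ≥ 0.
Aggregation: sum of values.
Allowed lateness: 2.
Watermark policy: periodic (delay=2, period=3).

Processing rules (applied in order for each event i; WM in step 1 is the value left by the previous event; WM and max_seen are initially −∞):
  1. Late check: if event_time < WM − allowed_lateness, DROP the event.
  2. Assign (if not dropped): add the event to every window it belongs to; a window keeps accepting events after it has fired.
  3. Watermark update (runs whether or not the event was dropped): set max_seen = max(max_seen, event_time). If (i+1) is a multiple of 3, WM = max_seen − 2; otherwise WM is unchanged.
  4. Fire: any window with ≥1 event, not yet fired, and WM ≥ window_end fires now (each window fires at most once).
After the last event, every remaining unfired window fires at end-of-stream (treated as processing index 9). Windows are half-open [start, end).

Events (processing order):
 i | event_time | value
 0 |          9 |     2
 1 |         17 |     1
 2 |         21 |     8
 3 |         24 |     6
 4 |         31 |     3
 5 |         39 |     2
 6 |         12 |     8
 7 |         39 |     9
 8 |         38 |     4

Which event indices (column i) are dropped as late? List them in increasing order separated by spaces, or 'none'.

6

i=0 t=9 v=2: → [0,10); WM=−∞
i=1 t=17 v=1: → [10,20); WM=−∞
i=2 t=21 v=8: → [20,30); WM=19; [0,10) fires=2
i=3 t=24 v=6: → [20,30); WM=19
i=4 t=31 v=3: → [30,40); WM=19
i=5 t=39 v=2: → [30,40); WM=37; [10,20) fires=1 [20,30) fires=14
i=6 t=12 v=8: DROP (t<37-2); WM=37
i=7 t=39 v=9: → [30,40); WM=37
i=8 t=38 v=4: → [30,40); WM=37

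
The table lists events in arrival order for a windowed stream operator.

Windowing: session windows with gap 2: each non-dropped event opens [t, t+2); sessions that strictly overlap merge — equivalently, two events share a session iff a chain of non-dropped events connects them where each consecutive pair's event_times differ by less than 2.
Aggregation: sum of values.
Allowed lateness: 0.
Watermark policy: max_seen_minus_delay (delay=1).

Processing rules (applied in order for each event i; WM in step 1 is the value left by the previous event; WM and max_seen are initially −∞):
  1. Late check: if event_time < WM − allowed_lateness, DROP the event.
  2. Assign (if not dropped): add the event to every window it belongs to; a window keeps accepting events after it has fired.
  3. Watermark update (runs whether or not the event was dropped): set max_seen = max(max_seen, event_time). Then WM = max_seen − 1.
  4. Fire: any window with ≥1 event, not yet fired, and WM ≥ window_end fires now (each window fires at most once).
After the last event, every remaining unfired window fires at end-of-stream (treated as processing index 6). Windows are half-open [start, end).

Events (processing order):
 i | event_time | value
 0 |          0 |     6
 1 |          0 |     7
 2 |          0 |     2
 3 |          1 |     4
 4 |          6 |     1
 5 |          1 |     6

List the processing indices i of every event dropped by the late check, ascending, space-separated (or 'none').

5

i=0 t=0 v=6: → [0,2); WM=-1
i=1 t=0 v=7: → [0,2); WM=-1
i=2 t=0 v=2: → [0,2); WM=-1
i=3 t=1 v=4: → [0,3); WM=0
i=4 t=6 v=1: → [6,8); WM=5
i=5 t=1 v=6: DROP (t<5-0); WM=5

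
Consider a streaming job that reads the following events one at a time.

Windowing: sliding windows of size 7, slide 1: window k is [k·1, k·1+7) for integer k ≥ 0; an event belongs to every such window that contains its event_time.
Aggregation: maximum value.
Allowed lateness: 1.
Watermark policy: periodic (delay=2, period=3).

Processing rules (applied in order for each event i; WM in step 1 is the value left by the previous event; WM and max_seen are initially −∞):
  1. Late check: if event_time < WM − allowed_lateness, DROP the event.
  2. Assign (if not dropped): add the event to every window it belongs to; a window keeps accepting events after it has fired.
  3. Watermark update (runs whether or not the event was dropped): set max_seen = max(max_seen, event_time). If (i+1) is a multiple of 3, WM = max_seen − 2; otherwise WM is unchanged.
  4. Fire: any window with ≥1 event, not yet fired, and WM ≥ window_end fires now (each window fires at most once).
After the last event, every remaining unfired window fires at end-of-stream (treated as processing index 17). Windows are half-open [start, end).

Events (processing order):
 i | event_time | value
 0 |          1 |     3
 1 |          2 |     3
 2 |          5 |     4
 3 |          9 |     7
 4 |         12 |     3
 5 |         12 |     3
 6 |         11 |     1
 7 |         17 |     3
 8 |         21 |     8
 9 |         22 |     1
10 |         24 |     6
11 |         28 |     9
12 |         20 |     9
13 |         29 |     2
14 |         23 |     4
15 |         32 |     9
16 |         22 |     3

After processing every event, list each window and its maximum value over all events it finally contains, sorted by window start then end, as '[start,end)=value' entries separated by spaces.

i=0 t=1 v=3: → [1,8),[0,7); WM=−∞
i=1 t=2 v=3: → [2,9),[1,8),[0,7); WM=−∞
i=2 t=5 v=4: → [5,12),[4,11),[3,10),[2,9),[1,8),[0,7); WM=3
i=3 t=9 v=7: → [9,16),[8,15),[7,14),[6,13),[5,12),[4,11),[3,10); WM=3
i=4 t=12 v=3: → [12,19),[11,18),[10,17),[9,16),[8,15),[7,14),[6,13); WM=3
i=5 t=12 v=3: → [12,19),[11,18),[10,17),[9,16),[8,15),[7,14),[6,13); WM=10; [0,7) fires=4 [1,8) fires=4 [2,9) fires=4 [3,10) fires=7
i=6 t=11 v=1: → [11,18),[10,17),[9,16),[8,15),[7,14),[6,13),[5,12); WM=10
i=7 t=17 v=3: → [17,24),[16,23),[15,22),[14,21),[13,20),[12,19),[11,18); WM=10
i=8 t=21 v=8: → [21,28),[20,27),[19,26),[18,25),[17,24),[16,23),[15,22); WM=19; [4,11) fires=7 [5,12) fires=7 [6,13) fires=7 [7,14) fires=7 [8,15) fires=7 [9,16) fires=7 [10,17) fires=3 [11,18) fires=3 [12,19) fires=3
i=9 t=22 v=1: → [22,29),[21,28),[20,27),[19,26),[18,25),[17,24),[16,23); WM=19
i=10 t=24 v=6: → [24,31),[23,30),[22,29),[21,28),[20,27),[19,26),[18,25); WM=19
i=11 t=28 v=9: → [28,35),[27,34),[26,33),[25,32),[24,31),[23,30),[22,29); WM=26; [13,20) fires=3 [14,21) fires=3 [15,22) fires=8 [16,23) fires=8 [17,24) fires=8 [18,25) fires=8 [19,26) fires=8
i=12 t=20 v=9: DROP (t<26-1); WM=26
i=13 t=29 v=2: → [29,36),[28,35),[27,34),[26,33),[25,32),[24,31),[23,30); WM=26
i=14 t=23 v=4: DROP (t<26-1); WM=27; [20,27) fires=8
i=15 t=32 v=9: → [32,39),[31,38),[30,37),[29,36),[28,35),[27,34),[26,33); WM=27
i=16 t=22 v=3: DROP (t<27-1); WM=27

[0,7)=4 [1,8)=4 [2,9)=4 [3,10)=7 [4,11)=7 [5,12)=7 [6,13)=7 [7,14)=7 [8,15)=7 [9,16)=7 [10,17)=3 [11,18)=3 [12,19)=3 [13,20)=3 [14,21)=3 [15,22)=8 [16,23)=8 [17,24)=8 [18,25)=8 [19,26)=8 [20,27)=8 [21,28)=8 [22,29)=9 [23,30)=9 [24,31)=9 [25,32)=9 [26,33)=9 [27,34)=9 [28,35)=9 [29,36)=9 [30,37)=9 [31,38)=9 [32,39)=9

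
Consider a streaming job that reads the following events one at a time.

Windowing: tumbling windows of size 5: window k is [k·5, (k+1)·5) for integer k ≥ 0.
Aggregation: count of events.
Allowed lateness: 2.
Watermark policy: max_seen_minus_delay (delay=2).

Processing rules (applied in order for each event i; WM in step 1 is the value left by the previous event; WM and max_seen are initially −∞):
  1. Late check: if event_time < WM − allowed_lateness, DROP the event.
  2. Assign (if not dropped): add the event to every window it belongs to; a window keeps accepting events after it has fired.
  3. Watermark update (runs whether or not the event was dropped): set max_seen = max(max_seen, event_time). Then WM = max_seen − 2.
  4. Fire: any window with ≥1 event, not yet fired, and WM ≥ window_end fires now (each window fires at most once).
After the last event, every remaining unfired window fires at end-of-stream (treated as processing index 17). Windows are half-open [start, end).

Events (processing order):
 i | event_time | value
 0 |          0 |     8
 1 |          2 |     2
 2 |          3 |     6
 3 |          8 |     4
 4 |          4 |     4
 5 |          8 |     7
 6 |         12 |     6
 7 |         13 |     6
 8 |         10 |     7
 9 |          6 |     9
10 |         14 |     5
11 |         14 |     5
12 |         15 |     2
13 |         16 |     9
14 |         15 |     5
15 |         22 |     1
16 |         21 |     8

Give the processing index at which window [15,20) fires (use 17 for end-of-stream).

i=0 t=0 v=8: → [0,5); WM=-2
i=1 t=2 v=2: → [0,5); WM=0
i=2 t=3 v=6: → [0,5); WM=1
i=3 t=8 v=4: → [5,10); WM=6; [0,5) fires=3
i=4 t=4 v=4: → [0,5); WM=6
i=5 t=8 v=7: → [5,10); WM=6
i=6 t=12 v=6: → [10,15); WM=10; [5,10) fires=2
i=7 t=13 v=6: → [10,15); WM=11
i=8 t=10 v=7: → [10,15); WM=11
i=9 t=6 v=9: DROP (t<11-2); WM=11
i=10 t=14 v=5: → [10,15); WM=12
i=11 t=14 v=5: → [10,15); WM=12
i=12 t=15 v=2: → [15,20); WM=13
i=13 t=16 v=9: → [15,20); WM=14
i=14 t=15 v=5: → [15,20); WM=14
i=15 t=22 v=1: → [20,25); WM=20; [10,15) fires=5 [15,20) fires=3
i=16 t=21 v=8: → [20,25); WM=20

15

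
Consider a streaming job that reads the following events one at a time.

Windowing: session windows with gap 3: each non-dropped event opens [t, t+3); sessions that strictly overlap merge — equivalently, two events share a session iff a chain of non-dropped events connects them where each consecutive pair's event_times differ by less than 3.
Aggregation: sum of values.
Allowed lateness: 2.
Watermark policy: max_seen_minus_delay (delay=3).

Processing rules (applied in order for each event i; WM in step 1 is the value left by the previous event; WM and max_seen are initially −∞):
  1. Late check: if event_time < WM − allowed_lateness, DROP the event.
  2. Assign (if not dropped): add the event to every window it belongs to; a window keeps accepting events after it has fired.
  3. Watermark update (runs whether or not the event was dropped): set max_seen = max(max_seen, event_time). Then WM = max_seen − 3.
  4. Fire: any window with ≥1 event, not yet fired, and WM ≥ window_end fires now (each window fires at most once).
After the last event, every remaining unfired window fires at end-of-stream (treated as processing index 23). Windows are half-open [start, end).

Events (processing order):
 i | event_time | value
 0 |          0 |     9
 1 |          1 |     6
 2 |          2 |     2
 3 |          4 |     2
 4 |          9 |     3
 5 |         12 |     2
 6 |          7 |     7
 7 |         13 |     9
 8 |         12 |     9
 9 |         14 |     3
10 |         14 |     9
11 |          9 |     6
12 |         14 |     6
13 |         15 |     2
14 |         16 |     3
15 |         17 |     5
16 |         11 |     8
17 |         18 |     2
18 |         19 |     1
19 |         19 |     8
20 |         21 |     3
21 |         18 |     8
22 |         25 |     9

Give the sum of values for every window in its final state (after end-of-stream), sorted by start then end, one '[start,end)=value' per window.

i=0 t=0 v=9: → [0,3); WM=-3
i=1 t=1 v=6: → [0,4); WM=-2
i=2 t=2 v=2: → [0,5); WM=-1
i=3 t=4 v=2: → [0,7); WM=1
i=4 t=9 v=3: → [9,12); WM=6
i=5 t=12 v=2: → [12,15); WM=9
i=6 t=7 v=7: → [7,12); WM=9
i=7 t=13 v=9: → [12,16); WM=10
i=8 t=12 v=9: → [12,16); WM=10
i=9 t=14 v=3: → [12,17); WM=11
i=10 t=14 v=9: → [12,17); WM=11
i=11 t=9 v=6: → [7,12); WM=11
i=12 t=14 v=6: → [12,17); WM=11
i=13 t=15 v=2: → [12,18); WM=12
i=14 t=16 v=3: → [12,19); WM=13
i=15 t=17 v=5: → [12,20); WM=14
i=16 t=11 v=8: DROP (t<14-2); WM=14
i=17 t=18 v=2: → [12,21); WM=15
i=18 t=19 v=1: → [12,22); WM=16
i=19 t=19 v=8: → [12,22); WM=16
i=20 t=21 v=3: → [12,24); WM=18
i=21 t=18 v=8: → [12,24); WM=18
i=22 t=25 v=9: → [25,28); WM=22

[0,7)=19 [7,12)=16 [12,24)=70 [25,28)=9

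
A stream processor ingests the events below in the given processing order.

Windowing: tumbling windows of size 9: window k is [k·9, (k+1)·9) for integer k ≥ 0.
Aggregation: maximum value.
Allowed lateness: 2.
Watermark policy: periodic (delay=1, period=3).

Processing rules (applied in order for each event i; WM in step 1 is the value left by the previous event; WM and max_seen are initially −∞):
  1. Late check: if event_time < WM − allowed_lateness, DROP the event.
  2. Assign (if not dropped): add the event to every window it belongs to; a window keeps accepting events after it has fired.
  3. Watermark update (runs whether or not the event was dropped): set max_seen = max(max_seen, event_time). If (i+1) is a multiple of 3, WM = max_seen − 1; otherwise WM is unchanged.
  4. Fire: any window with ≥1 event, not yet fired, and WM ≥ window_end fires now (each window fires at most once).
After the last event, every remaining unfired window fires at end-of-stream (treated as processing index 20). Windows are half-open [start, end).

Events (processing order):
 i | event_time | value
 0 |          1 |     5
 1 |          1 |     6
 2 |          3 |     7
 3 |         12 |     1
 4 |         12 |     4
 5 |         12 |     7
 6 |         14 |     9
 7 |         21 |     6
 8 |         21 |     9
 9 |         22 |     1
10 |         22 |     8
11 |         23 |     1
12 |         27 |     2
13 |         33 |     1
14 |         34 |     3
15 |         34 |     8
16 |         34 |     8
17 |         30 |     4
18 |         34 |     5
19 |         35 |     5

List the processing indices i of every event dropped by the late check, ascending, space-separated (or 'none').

i=0 t=1 v=5: → [0,9); WM=−∞
i=1 t=1 v=6: → [0,9); WM=−∞
i=2 t=3 v=7: → [0,9); WM=2
i=3 t=12 v=1: → [9,18); WM=2
i=4 t=12 v=4: → [9,18); WM=2
i=5 t=12 v=7: → [9,18); WM=11; [0,9) fires=7
i=6 t=14 v=9: → [9,18); WM=11
i=7 t=21 v=6: → [18,27); WM=11
i=8 t=21 v=9: → [18,27); WM=20; [9,18) fires=9
i=9 t=22 v=1: → [18,27); WM=20
i=10 t=22 v=8: → [18,27); WM=20
i=11 t=23 v=1: → [18,27); WM=22
i=12 t=27 v=2: → [27,36); WM=22
i=13 t=33 v=1: → [27,36); WM=22
i=14 t=34 v=3: → [27,36); WM=33; [18,27) fires=9
i=15 t=34 v=8: → [27,36); WM=33
i=16 t=34 v=8: → [27,36); WM=33
i=17 t=30 v=4: DROP (t<33-2); WM=33
i=18 t=34 v=5: → [27,36); WM=33
i=19 t=35 v=5: → [27,36); WM=33

17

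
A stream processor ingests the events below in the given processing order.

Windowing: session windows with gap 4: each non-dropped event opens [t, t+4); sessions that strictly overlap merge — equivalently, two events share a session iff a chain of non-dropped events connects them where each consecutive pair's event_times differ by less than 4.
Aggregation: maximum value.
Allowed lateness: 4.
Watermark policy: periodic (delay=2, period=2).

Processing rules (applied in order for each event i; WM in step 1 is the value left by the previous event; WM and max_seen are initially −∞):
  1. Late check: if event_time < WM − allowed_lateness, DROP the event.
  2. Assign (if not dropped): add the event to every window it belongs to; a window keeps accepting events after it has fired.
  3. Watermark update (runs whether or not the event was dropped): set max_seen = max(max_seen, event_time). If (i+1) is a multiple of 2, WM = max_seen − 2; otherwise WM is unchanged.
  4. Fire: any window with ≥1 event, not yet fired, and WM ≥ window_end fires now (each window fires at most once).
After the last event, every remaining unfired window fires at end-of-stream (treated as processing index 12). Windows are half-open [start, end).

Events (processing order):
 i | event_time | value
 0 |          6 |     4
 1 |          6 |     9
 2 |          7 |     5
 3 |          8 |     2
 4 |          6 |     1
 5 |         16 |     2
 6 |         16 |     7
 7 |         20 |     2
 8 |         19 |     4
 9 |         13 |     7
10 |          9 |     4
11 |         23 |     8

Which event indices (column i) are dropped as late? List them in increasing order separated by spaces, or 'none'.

i=0 t=6 v=4: → [6,10); WM=−∞
i=1 t=6 v=9: → [6,10); WM=4
i=2 t=7 v=5: → [6,11); WM=4
i=3 t=8 v=2: → [6,12); WM=6
i=4 t=6 v=1: → [6,12); WM=6
i=5 t=16 v=2: → [16,20); WM=14
i=6 t=16 v=7: → [16,20); WM=14
i=7 t=20 v=2: → [20,24); WM=18
i=8 t=19 v=4: → [16,24); WM=18
i=9 t=13 v=7: DROP (t<18-4); WM=18
i=10 t=9 v=4: DROP (t<18-4); WM=18
i=11 t=23 v=8: → [16,27); WM=21

9 10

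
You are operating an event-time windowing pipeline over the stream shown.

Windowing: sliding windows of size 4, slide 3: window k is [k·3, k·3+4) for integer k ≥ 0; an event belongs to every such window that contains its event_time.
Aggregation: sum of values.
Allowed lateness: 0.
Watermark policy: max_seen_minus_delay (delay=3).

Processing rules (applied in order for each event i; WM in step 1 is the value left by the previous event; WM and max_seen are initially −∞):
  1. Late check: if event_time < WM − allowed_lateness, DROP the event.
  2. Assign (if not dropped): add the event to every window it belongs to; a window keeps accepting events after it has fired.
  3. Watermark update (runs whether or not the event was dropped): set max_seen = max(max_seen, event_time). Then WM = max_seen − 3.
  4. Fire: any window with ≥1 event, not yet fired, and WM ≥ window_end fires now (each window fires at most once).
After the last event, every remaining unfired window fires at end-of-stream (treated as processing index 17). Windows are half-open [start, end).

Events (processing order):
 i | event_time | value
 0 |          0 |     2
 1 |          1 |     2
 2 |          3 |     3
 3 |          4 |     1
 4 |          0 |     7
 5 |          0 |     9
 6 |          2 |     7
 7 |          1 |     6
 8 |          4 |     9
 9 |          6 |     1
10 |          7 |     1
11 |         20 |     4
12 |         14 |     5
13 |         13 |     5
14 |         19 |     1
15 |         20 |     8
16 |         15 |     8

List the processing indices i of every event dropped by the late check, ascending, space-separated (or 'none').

4 5 12 13 16

i=0 t=0 v=2: → [0,4); WM=-3
i=1 t=1 v=2: → [0,4); WM=-2
i=2 t=3 v=3: → [3,7),[0,4); WM=0
i=3 t=4 v=1: → [3,7); WM=1
i=4 t=0 v=7: DROP (t<1-0); WM=1
i=5 t=0 v=9: DROP (t<1-0); WM=1
i=6 t=2 v=7: → [0,4); WM=1
i=7 t=1 v=6: → [0,4); WM=1
i=8 t=4 v=9: → [3,7); WM=1
i=9 t=6 v=1: → [6,10),[3,7); WM=3
i=10 t=7 v=1: → [6,10); WM=4; [0,4) fires=20
i=11 t=20 v=4: → [18,22); WM=17; [3,7) fires=14 [6,10) fires=2
i=12 t=14 v=5: DROP (t<17-0); WM=17
i=13 t=13 v=5: DROP (t<17-0); WM=17
i=14 t=19 v=1: → [18,22); WM=17
i=15 t=20 v=8: → [18,22); WM=17
i=16 t=15 v=8: DROP (t<17-0); WM=17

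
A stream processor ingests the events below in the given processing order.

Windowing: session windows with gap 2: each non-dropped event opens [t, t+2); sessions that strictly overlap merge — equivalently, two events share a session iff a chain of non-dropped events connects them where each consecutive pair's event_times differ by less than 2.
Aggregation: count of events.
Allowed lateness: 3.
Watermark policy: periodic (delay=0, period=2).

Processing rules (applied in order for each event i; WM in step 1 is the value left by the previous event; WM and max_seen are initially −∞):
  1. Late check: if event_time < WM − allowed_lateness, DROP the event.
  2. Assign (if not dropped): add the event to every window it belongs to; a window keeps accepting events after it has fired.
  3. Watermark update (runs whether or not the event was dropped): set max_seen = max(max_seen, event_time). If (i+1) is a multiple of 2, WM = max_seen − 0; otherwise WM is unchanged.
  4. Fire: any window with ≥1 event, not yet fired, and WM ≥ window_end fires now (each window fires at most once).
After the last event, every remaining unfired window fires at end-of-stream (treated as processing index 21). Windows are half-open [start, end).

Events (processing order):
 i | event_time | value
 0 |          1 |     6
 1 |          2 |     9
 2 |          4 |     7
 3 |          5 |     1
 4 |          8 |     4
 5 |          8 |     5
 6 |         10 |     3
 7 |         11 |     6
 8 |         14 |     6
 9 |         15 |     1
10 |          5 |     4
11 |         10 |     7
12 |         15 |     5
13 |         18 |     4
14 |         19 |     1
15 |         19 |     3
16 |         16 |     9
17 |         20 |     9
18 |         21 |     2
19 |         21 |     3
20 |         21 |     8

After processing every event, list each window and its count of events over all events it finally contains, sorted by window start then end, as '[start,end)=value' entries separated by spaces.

i=0 t=1 v=6: → [1,3); WM=−∞
i=1 t=2 v=9: → [1,4); WM=2
i=2 t=4 v=7: → [4,6); WM=2
i=3 t=5 v=1: → [4,7); WM=5
i=4 t=8 v=4: → [8,10); WM=5
i=5 t=8 v=5: → [8,10); WM=8
i=6 t=10 v=3: → [10,12); WM=8
i=7 t=11 v=6: → [10,13); WM=11
i=8 t=14 v=6: → [14,16); WM=11
i=9 t=15 v=1: → [14,17); WM=15
i=10 t=5 v=4: DROP (t<15-3); WM=15
i=11 t=10 v=7: DROP (t<15-3); WM=15
i=12 t=15 v=5: → [14,17); WM=15
i=13 t=18 v=4: → [18,20); WM=18
i=14 t=19 v=1: → [18,21); WM=18
i=15 t=19 v=3: → [18,21); WM=19
i=16 t=16 v=9: → [14,18); WM=19
i=17 t=20 v=9: → [18,22); WM=20
i=18 t=21 v=2: → [18,23); WM=20
i=19 t=21 v=3: → [18,23); WM=21
i=20 t=21 v=8: → [18,23); WM=21

[1,4)=2 [4,7)=2 [8,10)=2 [10,13)=2 [14,18)=4 [18,23)=7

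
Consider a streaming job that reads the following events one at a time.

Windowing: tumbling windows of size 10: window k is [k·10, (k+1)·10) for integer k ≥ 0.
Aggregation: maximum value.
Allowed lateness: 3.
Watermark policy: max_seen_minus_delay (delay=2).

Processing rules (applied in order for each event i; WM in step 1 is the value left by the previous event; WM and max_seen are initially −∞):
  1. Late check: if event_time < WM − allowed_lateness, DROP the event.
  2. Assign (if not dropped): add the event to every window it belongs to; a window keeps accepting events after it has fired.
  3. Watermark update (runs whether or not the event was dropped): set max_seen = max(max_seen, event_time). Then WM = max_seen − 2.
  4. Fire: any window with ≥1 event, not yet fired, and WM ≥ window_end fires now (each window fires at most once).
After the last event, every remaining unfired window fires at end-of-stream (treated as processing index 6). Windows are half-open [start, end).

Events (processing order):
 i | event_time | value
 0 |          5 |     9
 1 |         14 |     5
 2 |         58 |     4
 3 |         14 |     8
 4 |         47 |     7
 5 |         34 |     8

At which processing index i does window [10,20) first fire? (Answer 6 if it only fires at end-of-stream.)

i=0 t=5 v=9: → [0,10); WM=3
i=1 t=14 v=5: → [10,20); WM=12; [0,10) fires=9
i=2 t=58 v=4: → [50,60); WM=56; [10,20) fires=5
i=3 t=14 v=8: DROP (t<56-3); WM=56
i=4 t=47 v=7: DROP (t<56-3); WM=56
i=5 t=34 v=8: DROP (t<56-3); WM=56

2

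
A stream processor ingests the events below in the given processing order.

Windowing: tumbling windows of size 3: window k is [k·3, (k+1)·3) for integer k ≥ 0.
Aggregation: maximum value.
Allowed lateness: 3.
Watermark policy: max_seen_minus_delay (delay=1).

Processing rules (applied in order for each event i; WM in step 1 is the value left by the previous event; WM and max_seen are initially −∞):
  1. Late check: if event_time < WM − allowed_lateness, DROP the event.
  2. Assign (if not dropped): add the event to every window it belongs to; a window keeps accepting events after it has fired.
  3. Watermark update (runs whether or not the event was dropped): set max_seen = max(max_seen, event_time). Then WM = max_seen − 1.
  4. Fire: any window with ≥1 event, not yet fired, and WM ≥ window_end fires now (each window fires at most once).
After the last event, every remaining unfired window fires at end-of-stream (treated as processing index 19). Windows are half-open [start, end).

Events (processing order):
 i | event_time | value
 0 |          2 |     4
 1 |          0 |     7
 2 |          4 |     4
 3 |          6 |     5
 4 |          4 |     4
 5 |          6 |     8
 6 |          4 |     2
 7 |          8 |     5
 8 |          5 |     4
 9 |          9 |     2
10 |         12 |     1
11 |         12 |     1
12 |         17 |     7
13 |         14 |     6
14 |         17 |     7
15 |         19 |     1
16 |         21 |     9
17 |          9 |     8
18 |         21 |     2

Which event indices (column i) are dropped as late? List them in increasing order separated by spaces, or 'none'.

17

i=0 t=2 v=4: → [0,3); WM=1
i=1 t=0 v=7: → [0,3); WM=1
i=2 t=4 v=4: → [3,6); WM=3; [0,3) fires=7
i=3 t=6 v=5: → [6,9); WM=5
i=4 t=4 v=4: → [3,6); WM=5
i=5 t=6 v=8: → [6,9); WM=5
i=6 t=4 v=2: → [3,6); WM=5
i=7 t=8 v=5: → [6,9); WM=7; [3,6) fires=4
i=8 t=5 v=4: → [3,6); WM=7
i=9 t=9 v=2: → [9,12); WM=8
i=10 t=12 v=1: → [12,15); WM=11; [6,9) fires=8
i=11 t=12 v=1: → [12,15); WM=11
i=12 t=17 v=7: → [15,18); WM=16; [9,12) fires=2 [12,15) fires=1
i=13 t=14 v=6: → [12,15); WM=16
i=14 t=17 v=7: → [15,18); WM=16
i=15 t=19 v=1: → [18,21); WM=18; [15,18) fires=7
i=16 t=21 v=9: → [21,24); WM=20
i=17 t=9 v=8: DROP (t<20-3); WM=20
i=18 t=21 v=2: → [21,24); WM=20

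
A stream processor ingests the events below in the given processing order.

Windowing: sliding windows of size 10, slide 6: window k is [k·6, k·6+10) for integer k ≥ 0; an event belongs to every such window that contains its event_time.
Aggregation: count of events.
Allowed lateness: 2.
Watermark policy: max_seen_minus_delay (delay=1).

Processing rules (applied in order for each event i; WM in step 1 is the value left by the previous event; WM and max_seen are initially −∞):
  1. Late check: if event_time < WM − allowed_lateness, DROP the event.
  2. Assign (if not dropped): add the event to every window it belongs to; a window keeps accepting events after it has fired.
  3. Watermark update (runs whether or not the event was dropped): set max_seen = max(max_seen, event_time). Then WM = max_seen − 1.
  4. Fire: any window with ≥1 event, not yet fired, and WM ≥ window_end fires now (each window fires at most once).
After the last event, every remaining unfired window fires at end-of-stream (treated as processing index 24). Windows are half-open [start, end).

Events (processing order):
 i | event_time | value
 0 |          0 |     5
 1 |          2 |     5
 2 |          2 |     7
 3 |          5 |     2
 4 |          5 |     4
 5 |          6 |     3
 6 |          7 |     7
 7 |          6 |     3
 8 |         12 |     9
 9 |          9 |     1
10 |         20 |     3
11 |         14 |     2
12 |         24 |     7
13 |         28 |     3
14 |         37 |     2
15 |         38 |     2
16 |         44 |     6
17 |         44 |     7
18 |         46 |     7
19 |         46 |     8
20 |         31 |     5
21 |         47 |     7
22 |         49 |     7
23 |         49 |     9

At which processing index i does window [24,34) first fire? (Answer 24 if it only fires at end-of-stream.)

14

i=0 t=0 v=5: → [0,10); WM=-1
i=1 t=2 v=5: → [0,10); WM=1
i=2 t=2 v=7: → [0,10); WM=1
i=3 t=5 v=2: → [0,10); WM=4
i=4 t=5 v=4: → [0,10); WM=4
i=5 t=6 v=3: → [6,16),[0,10); WM=5
i=6 t=7 v=7: → [6,16),[0,10); WM=6
i=7 t=6 v=3: → [6,16),[0,10); WM=6
i=8 t=12 v=9: → [12,22),[6,16); WM=11; [0,10) fires=8
i=9 t=9 v=1: → [6,16),[0,10); WM=11
i=10 t=20 v=3: → [18,28),[12,22); WM=19; [6,16) fires=5
i=11 t=14 v=2: DROP (t<19-2); WM=19
i=12 t=24 v=7: → [24,34),[18,28); WM=23; [12,22) fires=2
i=13 t=28 v=3: → [24,34); WM=27
i=14 t=37 v=2: → [36,46),[30,40); WM=36; [18,28) fires=2 [24,34) fires=2
i=15 t=38 v=2: → [36,46),[30,40); WM=37
i=16 t=44 v=6: → [42,52),[36,46); WM=43; [30,40) fires=2
i=17 t=44 v=7: → [42,52),[36,46); WM=43
i=18 t=46 v=7: → [42,52); WM=45
i=19 t=46 v=8: → [42,52); WM=45
i=20 t=31 v=5: DROP (t<45-2); WM=45
i=21 t=47 v=7: → [42,52); WM=46; [36,46) fires=4
i=22 t=49 v=7: → [48,58),[42,52); WM=48
i=23 t=49 v=9: → [48,58),[42,52); WM=48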